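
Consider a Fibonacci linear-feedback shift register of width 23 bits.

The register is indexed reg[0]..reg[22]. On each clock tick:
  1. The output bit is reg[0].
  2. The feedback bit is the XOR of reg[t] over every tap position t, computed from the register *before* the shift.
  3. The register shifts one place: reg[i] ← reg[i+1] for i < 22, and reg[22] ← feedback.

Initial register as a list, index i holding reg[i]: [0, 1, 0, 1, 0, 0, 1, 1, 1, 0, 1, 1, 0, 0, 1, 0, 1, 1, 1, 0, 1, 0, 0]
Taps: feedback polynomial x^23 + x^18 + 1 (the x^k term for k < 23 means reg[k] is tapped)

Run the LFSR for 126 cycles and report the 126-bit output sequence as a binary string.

010100111011001011101001111010000010010011110100011100111101011101010010011101000000111011010010011110111100001110111001001111

step | reg (before) | out | fb
   0 | 01010011101100101110100 | 0 | 1
   1 | 10100111011001011101001 | 1 | 1
   2 | 01001110110010111010011 | 0 | 1
   3 | 10011101100101110100111 | 1 | 1
   4 | 00111011001011101001111 | 0 | 0
   5 | 01110110010111010011110 | 0 | 1
   6 | 11101100101110100111101 | 1 | 0
   7 | 11011001011101001111010 | 1 | 0
   8 | 10110010111010011110100 | 1 | 0
   9 | 01100101110100111101000 | 0 | 0
  10 | 11001011101001111010000 | 1 | 0
  11 | 10010111010011110100000 | 1 | 1
  12 | 00101110100111101000001 | 0 | 0
  13 | 01011101001111010000010 | 0 | 0
  14 | 10111010011110100000100 | 1 | 1
  15 | 01110100111101000001001 | 0 | 0
  16 | 11101001111010000010010 | 1 | 0
  17 | 11010011110100000100100 | 1 | 1
  18 | 10100111101000001001001 | 1 | 1
  19 | 01001111010000010010011 | 0 | 1
  20 | 10011110100000100100111 | 1 | 1
  21 | 00111101000001001001111 | 0 | 0
  22 | 01111010000010010011110 | 0 | 1
  23 | 11110100000100100111101 | 1 | 0
  24 | 11101000001001001111010 | 1 | 0
  25 | 11010000010010011110100 | 1 | 0
  26 | 10100000100100111101000 | 1 | 1
  27 | 01000001001001111010001 | 0 | 1
  28 | 10000010010011110100011 | 1 | 1
  29 | 00000100100111101000111 | 0 | 0
  30 | 00001001001111010001110 | 0 | 0
  31 | 00010010011110100011100 | 0 | 1
  32 | 00100100111101000111001 | 0 | 1
  33 | 01001001111010001110011 | 0 | 1
  34 | 10010011110100011100111 | 1 | 1
  35 | 00100111101000111001111 | 0 | 0
  36 | 01001111010001110011110 | 0 | 1
  37 | 10011110100011100111101 | 1 | 0
  38 | 00111101000111001111010 | 0 | 1
  39 | 01111010001110011110101 | 0 | 1
  40 | 11110100011100111101011 | 1 | 1
  41 | 11101000111001111010111 | 1 | 0
  42 | 11010001110011110101110 | 1 | 1
  43 | 10100011100111101011101 | 1 | 0
  44 | 01000111001111010111010 | 0 | 1
  45 | 10001110011110101110101 | 1 | 0
  46 | 00011100111101011101010 | 0 | 0
  47 | 00111001111010111010100 | 0 | 1
  48 | 01110011110101110101001 | 0 | 0
  49 | 11100111101011101010010 | 1 | 0
  50 | 11001111010111010100100 | 1 | 1
  51 | 10011110101110101001001 | 1 | 1
  52 | 00111101011101010010011 | 0 | 1
  53 | 01111010111010100100111 | 0 | 0
  54 | 11110101110101001001110 | 1 | 1
  55 | 11101011101010010011101 | 1 | 0
  56 | 11010111010100100111010 | 1 | 0
  57 | 10101110101001001110100 | 1 | 0
  58 | 01011101010010011101000 | 0 | 0
  59 | 10111010100100111010000 | 1 | 0
  60 | 01110101001001110100000 | 0 | 0
  61 | 11101010010011101000000 | 1 | 1
  62 | 11010100100111010000001 | 1 | 1
  63 | 10101001001110100000011 | 1 | 1
  64 | 01010010011101000000111 | 0 | 0
  65 | 10100100111010000001110 | 1 | 1
  66 | 01001001110100000011101 | 0 | 1
  67 | 10010011101000000111011 | 1 | 0
  68 | 00100111010000001110110 | 0 | 1
  69 | 01001110100000011101101 | 0 | 0
  70 | 10011101000000111011010 | 1 | 0
  71 | 00111010000001110110100 | 0 | 1
  72 | 01110100000011101101001 | 0 | 0
  73 | 11101000000111011010010 | 1 | 0
  74 | 11010000001110110100100 | 1 | 1
  75 | 10100000011101101001001 | 1 | 1
  76 | 01000000111011010010011 | 0 | 1
  77 | 10000001110110100100111 | 1 | 1
  78 | 00000011101101001001111 | 0 | 0
  79 | 00000111011010010011110 | 0 | 1
  80 | 00001110110100100111101 | 0 | 1
  81 | 00011101101001001111011 | 0 | 1
  82 | 00111011010010011110111 | 0 | 1
  83 | 01110110100100111101111 | 0 | 0
  84 | 11101101001001111011110 | 1 | 0
  85 | 11011010010011110111100 | 1 | 0
  86 | 10110100100111101111000 | 1 | 0
  87 | 01101001001111011110000 | 0 | 1
  88 | 11010010011110111100001 | 1 | 1
  89 | 10100100111101111000011 | 1 | 1
  90 | 01001001111011110000111 | 0 | 0
  91 | 10010011110111100001110 | 1 | 1
  92 | 00100111101111000011101 | 0 | 1
  93 | 01001111011110000111011 | 0 | 1
  94 | 10011110111100001110111 | 1 | 0
  95 | 00111101111000011101110 | 0 | 0
  96 | 01111011110000111011100 | 0 | 1
  97 | 11110111100001110111001 | 1 | 0
  98 | 11101111000011101110010 | 1 | 0
  99 | 11011110000111011100100 | 1 | 1
 100 | 10111100001110111001001 | 1 | 1
 101 | 01111000011101110010011 | 0 | 1
 102 | 11110000111011100100111 | 1 | 1
 103 | 11100001110111001001111 | 1 | 1
 104 | 11000011101110010011111 | 1 | 0
 105 | 10000111011100100111110 | 1 | 0
 106 | 00001110111001001111100 | 0 | 1
 107 | 00011101110010011111001 | 0 | 1
 108 | 00111011100100111110011 | 0 | 1
 109 | 01110111001001111100111 | 0 | 0
 110 | 11101110010011111001110 | 1 | 1
 111 | 11011100100111110011101 | 1 | 0
 112 | 10111001001111100111010 | 1 | 0
 113 | 01110010011111001110100 | 0 | 1
 114 | 11100100111110011101001 | 1 | 1
 115 | 11001001111100111010011 | 1 | 0
 116 | 10010011111001110100110 | 1 | 1
 117 | 00100111110011101001101 | 0 | 0
 118 | 01001111100111010011010 | 0 | 1
 119 | 10011111001110100110101 | 1 | 0
 120 | 00111110011101001101010 | 0 | 0
 121 | 01111100111010011010100 | 0 | 1
 122 | 11111001110100110101001 | 1 | 1
 123 | 11110011101001101010011 | 1 | 0
 124 | 11100111010011010100110 | 1 | 1
 125 | 11001110100110101001101 | 1 | 1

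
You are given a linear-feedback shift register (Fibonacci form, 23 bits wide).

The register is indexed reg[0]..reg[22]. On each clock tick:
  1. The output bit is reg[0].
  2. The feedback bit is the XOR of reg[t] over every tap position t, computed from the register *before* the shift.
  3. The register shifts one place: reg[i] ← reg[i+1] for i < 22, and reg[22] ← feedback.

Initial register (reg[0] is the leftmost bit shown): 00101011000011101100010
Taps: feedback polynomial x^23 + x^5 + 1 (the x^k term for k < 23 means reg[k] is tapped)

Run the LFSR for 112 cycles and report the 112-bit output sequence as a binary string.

tick  register→output (feedback)
  0  00101011000011101100010→0 (0)
  1  01010110000111011000100→0 (1)
  2  10101100001110110001001→1 (0)
  3  01011000011101100010010→0 (0)
  4  10110000111011000100100→1 (1)
  5  01100001110110001001001→0 (0)
  6  11000011101100010010010→1 (1)
  7  10000111011000100100101→1 (0)
  8  00001110110001001001010→0 (1)
  9  00011101100010010010101→0 (1)
 10  00111011000100100101011→0 (0)
 11  01110110001001001010110→0 (1)
 12  11101100010010010101101→1 (0)
 13  11011000100100101011010→1 (1)
 14  10110001001001010110101→1 (1)
 15  01100010010010101101011→0 (0)
 16  11000100100101011010110→1 (0)
 17  10001001001010110101100→1 (1)
 18  00010010010101101011001→0 (0)
 19  00100100101011010110010→0 (1)
 20  01001001010110101100101→0 (0)
 21  10010010101101011001010→1 (1)
 22  00100101011010110010101→0 (1)
 23  01001010110101100101011→0 (0)
 24  10010101101011001010110→1 (0)
 25  00101011010110010101100→0 (0)
 26  01010110101100101011000→0 (1)
 27  10101101011001010110001→1 (0)
 28  01011010110010101100010→0 (0)
 29  10110101100101011000100→1 (0)
 30  01101011001010110001000→0 (0)
 31  11010110010101100010000→1 (0)
 32  10101100101011000100000→1 (0)
 33  01011001010110001000000→0 (0)
 34  10110010101100010000000→1 (1)
 35  01100101011000100000001→0 (1)
 36  11001010110001000000011→1 (1)
 37  10010101100010000000111→1 (0)
 38  00101011000100000001110→0 (0)
 39  01010110001000000011100→0 (1)
 40  10101100010000000111001→1 (0)
 41  01011000100000001110010→0 (0)
 42  10110001000000011100100→1 (1)
 43  01100010000000111001001→0 (0)
 44  11000100000001110010010→1 (0)
 45  10001000000011100100100→1 (1)
 46  00010000000111001001001→0 (0)
 47  00100000001110010010010→0 (0)
 48  01000000011100100100100→0 (0)
 49  10000000111001001001000→1 (1)
 50  00000001110010010010001→0 (0)
 51  00000011100100100100010→0 (0)
 52  00000111001001001000100→0 (1)
 53  00001110010010010001001→0 (1)
 54  00011100100100100010011→0 (1)
 55  00111001001001000100111→0 (0)
 56  01110010010010001001110→0 (0)
 57  11100100100100010011100→1 (0)
 58  11001001001000100111000→1 (1)
 59  10010010010001001110001→1 (1)
 60  00100100100010011100011→0 (1)
 61  01001001000100111000111→0 (0)
 62  10010010001001110001110→1 (1)
 63  00100100010011100011101→0 (1)
 64  01001000100111000111011→0 (0)
 65  10010001001110001110110→1 (1)
 66  00100010011100011101101→0 (0)
 67  01000100111000111011010→0 (1)
 68  10001001110001110110101→1 (1)
 69  00010011100011101101011→0 (0)
 70  00100111000111011010110→0 (1)
 71  01001110001110110101101→0 (1)
 72  10011100011101101011011→1 (0)
 73  00111000111011010110110→0 (0)
 74  01110001110110101101100→0 (0)
 75  11100011101101011011000→1 (1)
 76  11000111011010110110001→1 (0)
 77  10001110110101101100010→1 (0)
 78  00011101101011011000100→0 (1)
 79  00111011010110110001001→0 (0)
 80  01110110101101100010010→0 (1)
 81  11101101011011000100101→1 (0)
 82  11011010110110001001010→1 (1)
 83  10110101101100010010101→1 (0)
 84  01101011011000100101010→0 (0)
 85  11010110110001001010100→1 (0)
 86  10101101100010010101000→1 (0)
 87  01011011000100101010000→0 (0)
 88  10110110001001010100000→1 (0)
 89  01101100010010101000000→0 (1)
 90  11011000100101010000001→1 (1)
 91  10110001001010100000011→1 (1)
 92  01100010010101000000111→0 (0)
 93  11000100101010000001110→1 (0)
 94  10001001010100000011100→1 (1)
 95  00010010101000000111001→0 (0)
 96  00100101010000001110010→0 (1)
 97  01001010100000011100101→0 (0)
 98  10010101000000111001010→1 (0)
 99  00101010000001110010100→0 (0)
100  01010100000011100101000→0 (1)
101  10101000000111001010001→1 (1)
102  01010000001110010100011→0 (0)
103  10100000011100101000110→1 (1)
104  01000000111001010001101→0 (0)
105  10000001110010100011010→1 (1)
106  00000011100101000110101→0 (0)
107  00000111001010001101010→0 (1)
108  00001110010100011010101→0 (1)
109  00011100101000110101011→0 (1)
110  00111001010001101010111→0 (0)
111  01110010100011010101110→0 (0)

0010101100001110110001001001010110101100101011000100000001110010010010001001110001110110101101100010010101000000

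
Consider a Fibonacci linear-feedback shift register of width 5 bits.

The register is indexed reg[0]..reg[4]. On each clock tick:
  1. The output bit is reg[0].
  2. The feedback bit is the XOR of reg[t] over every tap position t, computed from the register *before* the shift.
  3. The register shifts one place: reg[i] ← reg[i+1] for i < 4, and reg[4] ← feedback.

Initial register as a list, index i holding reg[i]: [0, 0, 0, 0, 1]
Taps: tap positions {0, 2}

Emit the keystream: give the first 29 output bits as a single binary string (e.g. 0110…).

tick  register→output (feedback)
  0  00001→0 (0)
  1  00010→0 (0)
  2  00100→0 (1)
  3  01001→0 (0)
  4  10010→1 (1)
  5  00101→0 (1)
  6  01011→0 (0)
  7  10110→1 (0)
  8  01100→0 (1)
  9  11001→1 (1)
 10  10011→1 (1)
 11  00111→0 (1)
 12  01111→0 (1)
 13  11111→1 (0)
 14  11110→1 (0)
 15  11100→1 (0)
 16  11000→1 (1)
 17  10001→1 (1)
 18  00011→0 (0)
 19  00110→0 (1)
 20  01101→0 (1)
 21  11011→1 (1)
 22  10111→1 (0)
 23  01110→0 (1)
 24  11101→1 (0)
 25  11010→1 (1)
 26  10101→1 (0)
 27  01010→0 (0)
 28  10100→1 (0)

00001001011001111100011011101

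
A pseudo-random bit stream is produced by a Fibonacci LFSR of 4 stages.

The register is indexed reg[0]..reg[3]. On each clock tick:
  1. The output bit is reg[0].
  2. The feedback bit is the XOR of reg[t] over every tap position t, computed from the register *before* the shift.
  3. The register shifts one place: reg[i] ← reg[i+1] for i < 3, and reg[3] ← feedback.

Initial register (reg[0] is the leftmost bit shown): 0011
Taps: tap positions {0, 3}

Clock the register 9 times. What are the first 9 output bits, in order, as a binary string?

001111010

tick  register→output (feedback)
  0  0011→0 (1)
  1  0111→0 (1)
  2  1111→1 (0)
  3  1110→1 (1)
  4  1101→1 (0)
  5  1010→1 (1)
  6  0101→0 (1)
  7  1011→1 (0)
  8  0110→0 (0)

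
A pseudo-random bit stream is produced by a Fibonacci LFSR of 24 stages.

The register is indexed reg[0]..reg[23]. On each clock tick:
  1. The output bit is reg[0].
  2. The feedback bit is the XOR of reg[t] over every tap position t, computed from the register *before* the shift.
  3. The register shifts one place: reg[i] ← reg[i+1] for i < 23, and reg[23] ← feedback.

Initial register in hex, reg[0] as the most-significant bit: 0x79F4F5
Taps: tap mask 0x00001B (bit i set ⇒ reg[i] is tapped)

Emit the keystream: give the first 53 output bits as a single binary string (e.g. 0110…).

tick  register→output (feedback)
  0  011110011111010011110101→0 (1)
  1  111100111110100111101011→1 (1)
  2  111001111101001111010111→1 (0)
  3  110011111010011110101110→1 (1)
  4  100111110100111101011101→1 (1)
  5  001111101001111010111011→0 (0)
  6  011111010011110101110110→0 (1)
  7  111110100111101011101101→1 (0)
  8  111101001111010111011010→1 (1)
  9  111010011110101110110101→1 (1)
 10  110100111101011101101011→1 (1)
 11  101001111010111011010111→1 (1)
 12  010011110101110110101111→0 (0)
 13  100111101011101101011110→1 (1)
 14  001111010111011010111101→0 (0)
 15  011110101110110101111010→0 (1)
 16  111101011101101011110101→1 (1)
 17  111010111011010111101011→1 (1)
 18  110101110110101111010111→1 (1)
 19  101011101101011110101111→1 (0)
 20  010111011010111101011110→0 (1)
 21  101110110101111010111101→1 (1)
 22  011101101011110101111011→0 (0)
 23  111011010111101011110110→1 (1)
 24  110110101111010111101101→1 (0)
 25  101101011110101111011010→1 (0)
 26  011010111101011110110100→0 (0)
 27  110101111010111101101000→1 (1)
 28  101011110101111011010001→1 (0)
 29  010111101011110110100010→0 (1)
 30  101111010111101101000101→1 (1)
 31  011110101111011010001011→0 (1)
 32  111101011110110100010111→1 (1)
 33  111010111101101000101111→1 (1)
 34  110101111011010001011111→1 (1)
 35  101011110110100010111111→1 (0)
 36  010111101101000101111110→0 (1)
 37  101111011010001011111101→1 (1)
 38  011110110100010111111011→0 (1)
 39  111101101000101111110111→1 (1)
 40  111011010001011111101111→1 (1)
 41  110110100010111111011111→1 (0)
 42  101101000101111110111110→1 (0)
 43  011010001011111101111100→0 (0)
 44  110100010111111011111000→1 (1)
 45  101000101111110111110001→1 (1)
 46  010001011111101111100011→0 (1)
 47  100010111111011111000111→1 (0)
 48  000101111110111110001110→0 (1)
 49  001011111101111100011101→0 (1)
 50  010111111011111000111011→0 (1)
 51  101111110111110001110111→1 (1)
 52  011111101111100011101111→0 (1)

01111001111101001111010111011010111101011110110100010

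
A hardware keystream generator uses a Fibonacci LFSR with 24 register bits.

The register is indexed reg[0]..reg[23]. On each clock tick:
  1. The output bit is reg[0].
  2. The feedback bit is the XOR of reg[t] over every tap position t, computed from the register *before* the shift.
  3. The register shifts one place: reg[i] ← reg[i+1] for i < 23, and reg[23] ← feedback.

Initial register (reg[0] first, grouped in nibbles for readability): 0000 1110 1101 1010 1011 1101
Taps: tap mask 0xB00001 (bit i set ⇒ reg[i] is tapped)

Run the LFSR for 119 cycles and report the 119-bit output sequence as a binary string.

00001110110110101011110110111100111100101000011000010101111000001110011100000110011100010110100011100111010010001010010

k : reg_k → out_k, fb_k
0: 000011101101101010111101 → 0, fb=1
1: 000111011011010101111011 → 0, fb=0
2: 001110110110101011110110 → 0, fb=1
3: 011101101101010111101101 → 0, fb=1
4: 111011011010101111011011 → 1, fb=1
5: 110110110101011110110111 → 1, fb=1
6: 101101101010111101101111 → 1, fb=0
7: 011011010101111011011110 → 0, fb=0
8: 110110101011110110111100 → 1, fb=1
9: 101101010111101101111001 → 1, fb=1
10: 011010101111011011110011 → 0, fb=1
11: 110101011110110111100111 → 1, fb=1
12: 101010111101101111001111 → 1, fb=0
13: 010101111011011110011110 → 0, fb=0
14: 101011110110111100111100 → 1, fb=1
15: 010111101101111001111001 → 0, fb=0
16: 101111011011110011110010 → 1, fb=1
17: 011110110111100111100101 → 0, fb=0
18: 111101101111001111001010 → 1, fb=0
19: 111011011110011110010100 → 1, fb=0
20: 110110111100111100101000 → 1, fb=0
21: 101101111001111001010000 → 1, fb=1
22: 011011110011110010100001 → 0, fb=1
23: 110111100111100101000011 → 1, fb=0
24: 101111001111001010000110 → 1, fb=0
25: 011110011110010100001100 → 0, fb=0
26: 111100111100101000011000 → 1, fb=0
27: 111001111001010000110000 → 1, fb=1
28: 110011110010100001100001 → 1, fb=0
29: 100111100101000011000010 → 1, fb=1
30: 001111001010000110000101 → 0, fb=0
31: 011110010100001100001010 → 0, fb=1
32: 111100101000011000010101 → 1, fb=1
33: 111001010000110000101011 → 1, fb=1
34: 110010100001100001010111 → 1, fb=1
35: 100101000011000010101111 → 1, fb=0
36: 001010000110000101011110 → 0, fb=0
37: 010100001100001010111100 → 0, fb=0
38: 101000011000010101111000 → 1, fb=0
39: 010000110000101011110000 → 0, fb=0
40: 100001100001010111100000 → 1, fb=1
41: 000011000010101111000001 → 0, fb=1
42: 000110000101011110000011 → 0, fb=1
43: 001100001010111100000111 → 0, fb=0
44: 011000010101111000001110 → 0, fb=0
45: 110000101011110000011100 → 1, fb=1
46: 100001010111100000111001 → 1, fb=1
47: 000010101111000001110011 → 0, fb=1
48: 000101011110000011100111 → 0, fb=0
49: 001010111100000111001110 → 0, fb=0
50: 010101111000001110011100 → 0, fb=0
51: 101011110000011100111000 → 1, fb=0
52: 010111100000111001110000 → 0, fb=0
53: 101111000001110011100000 → 1, fb=1
54: 011110000011100111000001 → 0, fb=1
55: 111100000111001110000011 → 1, fb=0
56: 111000001110011100000110 → 1, fb=0
57: 110000011100111000001100 → 1, fb=1
58: 100000111001110000011001 → 1, fb=1
59: 000001110011100000110011 → 0, fb=1
60: 000011100111000001100111 → 0, fb=0
61: 000111001110000011001110 → 0, fb=0
62: 001110011100000110011100 → 0, fb=0
63: 011100111000001100111000 → 0, fb=1
64: 111001110000011001110001 → 1, fb=0
65: 110011100000110011100010 → 1, fb=1
66: 100111000001100111000101 → 1, fb=1
67: 001110000011001110001011 → 0, fb=0
68: 011100000110011100010110 → 0, fb=1
69: 111000001100111000101101 → 1, fb=0
70: 110000011001110001011010 → 1, fb=0
71: 100000110011100010110100 → 1, fb=0
72: 000001100111000101101000 → 0, fb=1
73: 000011001110001011010001 → 0, fb=1
74: 000110011100010110100011 → 0, fb=1
75: 001100111000101101000111 → 0, fb=0
76: 011001110001011010001110 → 0, fb=0
77: 110011100010110100011100 → 1, fb=1
78: 100111000101101000111001 → 1, fb=1
79: 001110001011010001110011 → 0, fb=1
80: 011100010110100011100111 → 0, fb=0
81: 111000101101000111001110 → 1, fb=1
82: 110001011010001110011101 → 1, fb=0
83: 100010110100011100111010 → 1, fb=0
84: 000101101000111001110100 → 0, fb=1
85: 001011010001110011101001 → 0, fb=0
86: 010110100011100111010010 → 0, fb=0
87: 101101000111001110100100 → 1, fb=0
88: 011010001110011101001000 → 0, fb=1
89: 110100011100111010010001 → 1, fb=0
90: 101000111001110100100010 → 1, fb=1
91: 010001110011101001000101 → 0, fb=0
92: 100011100111010010001010 → 1, fb=0
93: 000111001110100100010100 → 0, fb=1
94: 001110011101001000101001 → 0, fb=0
95: 011100111010010001010010 → 0, fb=0
96: 111001110100100010100100 → 1, fb=0
97: 110011101001000101001000 → 1, fb=0
98: 100111010010001010010000 → 1, fb=1
99: 001110100100010100100001 → 0, fb=1
100: 011101001000101001000011 → 0, fb=1
101: 111010010001010010000111 → 1, fb=1
102: 110100100010100100001111 → 1, fb=0
103: 101001000101001000011110 → 1, fb=1
104: 010010001010010000111101 → 0, fb=1
105: 100100010100100001111011 → 1, fb=1
106: 001000101001000011110111 → 0, fb=0
107: 010001010010000111101110 → 0, fb=0
108: 100010100100001111011100 → 1, fb=1
109: 000101001000011110111001 → 0, fb=0
110: 001010010000111101110010 → 0, fb=0
111: 010100100001111011100100 → 0, fb=1
112: 101001000011110111001001 → 1, fb=1
113: 010010000111101110010011 → 0, fb=1
114: 100100001111011100100111 → 1, fb=1
115: 001000011110111001001111 → 0, fb=1
116: 010000111101110010011111 → 0, fb=1
117: 100001111011100100111111 → 1, fb=0
118: 000011110111001001111110 → 0, fb=0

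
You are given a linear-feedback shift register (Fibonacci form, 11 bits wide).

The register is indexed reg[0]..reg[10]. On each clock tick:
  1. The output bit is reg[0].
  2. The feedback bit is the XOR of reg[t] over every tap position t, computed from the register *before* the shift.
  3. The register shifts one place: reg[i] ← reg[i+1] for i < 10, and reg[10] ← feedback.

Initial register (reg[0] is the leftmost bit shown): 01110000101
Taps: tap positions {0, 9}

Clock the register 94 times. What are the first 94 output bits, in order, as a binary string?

k : reg_k → out_k, fb_k
0: 01110000101 → 0, fb=0
1: 11100001010 → 1, fb=0
2: 11000010100 → 1, fb=1
3: 10000101001 → 1, fb=1
4: 00001010011 → 0, fb=1
5: 00010100111 → 0, fb=1
6: 00101001111 → 0, fb=1
7: 01010011111 → 0, fb=1
8: 10100111111 → 1, fb=0
9: 01001111110 → 0, fb=1
10: 10011111101 → 1, fb=1
11: 00111111011 → 0, fb=1
12: 01111110111 → 0, fb=1
13: 11111101111 → 1, fb=0
14: 11111011110 → 1, fb=0
15: 11110111100 → 1, fb=1
16: 11101111001 → 1, fb=1
17: 11011110011 → 1, fb=0
18: 10111100110 → 1, fb=0
19: 01111001100 → 0, fb=0
20: 11110011000 → 1, fb=1
21: 11100110001 → 1, fb=1
22: 11001100011 → 1, fb=0
23: 10011000110 → 1, fb=0
24: 00110001100 → 0, fb=0
25: 01100011000 → 0, fb=0
26: 11000110000 → 1, fb=1
27: 10001100001 → 1, fb=1
28: 00011000011 → 0, fb=1
29: 00110000111 → 0, fb=1
30: 01100001111 → 0, fb=1
31: 11000011111 → 1, fb=0
32: 10000111110 → 1, fb=0
33: 00001111100 → 0, fb=0
34: 00011111000 → 0, fb=0
35: 00111110000 → 0, fb=0
36: 01111100000 → 0, fb=0
37: 11111000000 → 1, fb=1
38: 11110000001 → 1, fb=1
39: 11100000011 → 1, fb=0
40: 11000000110 → 1, fb=0
41: 10000001100 → 1, fb=1
42: 00000011001 → 0, fb=0
43: 00000110010 → 0, fb=1
44: 00001100101 → 0, fb=0
45: 00011001010 → 0, fb=1
46: 00110010101 → 0, fb=0
47: 01100101010 → 0, fb=1
48: 11001010101 → 1, fb=1
49: 10010101011 → 1, fb=0
50: 00101010110 → 0, fb=1
51: 01010101101 → 0, fb=0
52: 10101011010 → 1, fb=0
53: 01010110100 → 0, fb=0
54: 10101101000 → 1, fb=1
55: 01011010001 → 0, fb=0
56: 10110100010 → 1, fb=0
57: 01101000100 → 0, fb=0
58: 11010001000 → 1, fb=1
59: 10100010001 → 1, fb=1
60: 01000100011 → 0, fb=1
61: 10001000111 → 1, fb=0
62: 00010001110 → 0, fb=1
63: 00100011101 → 0, fb=0
64: 01000111010 → 0, fb=1
65: 10001110101 → 1, fb=1
66: 00011101011 → 0, fb=1
67: 00111010111 → 0, fb=1
68: 01110101111 → 0, fb=1
69: 11101011111 → 1, fb=0
70: 11010111110 → 1, fb=0
71: 10101111100 → 1, fb=1
72: 01011111001 → 0, fb=0
73: 10111110010 → 1, fb=0
74: 01111100100 → 0, fb=0
75: 11111001000 → 1, fb=1
76: 11110010001 → 1, fb=1
77: 11100100011 → 1, fb=0
78: 11001000110 → 1, fb=0
79: 10010001100 → 1, fb=1
80: 00100011001 → 0, fb=0
81: 01000110010 → 0, fb=1
82: 10001100101 → 1, fb=1
83: 00011001011 → 0, fb=1
84: 00110010111 → 0, fb=1
85: 01100101111 → 0, fb=1
86: 11001011111 → 1, fb=0
87: 10010111110 → 1, fb=0
88: 00101111100 → 0, fb=0
89: 01011111000 → 0, fb=0
90: 10111110000 → 1, fb=1
91: 01111100001 → 0, fb=0
92: 11111000010 → 1, fb=0
93: 11110000100 → 1, fb=1

0111000010100111111011110011000110000111110000001100101010110100010001110101111100100011001011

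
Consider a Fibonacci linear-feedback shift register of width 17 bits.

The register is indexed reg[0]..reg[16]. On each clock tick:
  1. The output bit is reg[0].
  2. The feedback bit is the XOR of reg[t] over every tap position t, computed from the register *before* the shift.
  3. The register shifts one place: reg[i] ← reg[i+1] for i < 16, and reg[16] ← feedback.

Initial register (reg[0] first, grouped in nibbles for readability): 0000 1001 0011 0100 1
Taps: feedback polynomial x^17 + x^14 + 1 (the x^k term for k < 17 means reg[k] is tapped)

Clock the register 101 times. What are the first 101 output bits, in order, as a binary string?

tick  register→output (feedback)
  0  00001001001101001→0 (0)
  1  00010010011010010→0 (0)
  2  00100100110100100→0 (1)
  3  01001001101001001→0 (0)
  4  10010011010010010→1 (1)
  5  00100110100100101→0 (1)
  6  01001101001001011→0 (0)
  7  10011010010010110→1 (0)
  8  00110100100101100→0 (1)
  9  01101001001011001→0 (0)
 10  11010010010110010→1 (1)
 11  10100100101100101→1 (0)
 12  01001001011001010→0 (0)
 13  10010010110010100→1 (0)
 14  00100101100101000→0 (0)
 15  01001011001010000→0 (0)
 16  10010110010100000→1 (1)
 17  00101100101000001→0 (0)
 18  01011001010000010→0 (0)
 19  10110010100000100→1 (0)
 20  01100101000001000→0 (0)
 21  11001010000010000→1 (1)
 22  10010100000100001→1 (1)
 23  00101000001000011→0 (0)
 24  01010000010000110→0 (1)
 25  10100000100001101→1 (0)
 26  01000001000011010→0 (0)
 27  10000010000110100→1 (0)
 28  00000100001101000→0 (0)
 29  00001000011010000→0 (0)
 30  00010000110100000→0 (0)
 31  00100001101000000→0 (0)
 32  01000011010000000→0 (0)
 33  10000110100000000→1 (1)
 34  00001101000000001→0 (0)
 35  00011010000000010→0 (0)
 36  00110100000000100→0 (1)
 37  01101000000001001→0 (0)
 38  11010000000010010→1 (1)
 39  10100000000100101→1 (0)
 40  01000000001001010→0 (0)
 41  10000000010010100→1 (0)
 42  00000000100101000→0 (0)
 43  00000001001010000→0 (0)
 44  00000010010100000→0 (0)
 45  00000100101000000→0 (0)
 46  00001001010000000→0 (0)
 47  00010010100000000→0 (0)
 48  00100101000000000→0 (0)
 49  01001010000000000→0 (0)
 50  10010100000000000→1 (1)
 51  00101000000000001→0 (0)
 52  01010000000000010→0 (0)
 53  10100000000000100→1 (0)
 54  01000000000001000→0 (0)
 55  10000000000010000→1 (1)
 56  00000000000100001→0 (0)
 57  00000000001000010→0 (0)
 58  00000000010000100→0 (1)
 59  00000000100001001→0 (0)
 60  00000001000010010→0 (0)
 61  00000010000100100→0 (1)
 62  00000100001001001→0 (0)
 63  00001000010010010→0 (0)
 64  00010000100100100→0 (1)
 65  00100001001001001→0 (0)
 66  01000010010010010→0 (0)
 67  10000100100100100→1 (0)
 68  00001001001001000→0 (0)
 69  00010010010010000→0 (0)
 70  00100100100100000→0 (0)
 71  01001001001000000→0 (0)
 72  10010010010000000→1 (1)
 73  00100100100000001→0 (0)
 74  01001001000000010→0 (0)
 75  10010010000000100→1 (0)
 76  00100100000001000→0 (0)
 77  01001000000010000→0 (0)
 78  10010000000100000→1 (1)
 79  00100000001000001→0 (0)
 80  01000000010000010→0 (0)
 81  10000000100000100→1 (0)
 82  00000001000001000→0 (0)
 83  00000010000010000→0 (0)
 84  00000100000100000→0 (0)
 85  00001000001000000→0 (0)
 86  00010000010000000→0 (0)
 87  00100000100000000→0 (0)
 88  01000001000000000→0 (0)
 89  10000010000000000→1 (1)
 90  00000100000000001→0 (0)
 91  00001000000000010→0 (0)
 92  00010000000000100→0 (1)
 93  00100000000001001→0 (0)
 94  01000000000010010→0 (0)
 95  10000000000100100→1 (0)
 96  00000000001001000→0 (0)
 97  00000000010010000→0 (0)
 98  00000000100100000→0 (0)
 99  00000001001000000→0 (0)
100  00000010010000000→0 (0)

00001001001101001001011001010000010000110100000000100101000000000001000010010010010000000100000100000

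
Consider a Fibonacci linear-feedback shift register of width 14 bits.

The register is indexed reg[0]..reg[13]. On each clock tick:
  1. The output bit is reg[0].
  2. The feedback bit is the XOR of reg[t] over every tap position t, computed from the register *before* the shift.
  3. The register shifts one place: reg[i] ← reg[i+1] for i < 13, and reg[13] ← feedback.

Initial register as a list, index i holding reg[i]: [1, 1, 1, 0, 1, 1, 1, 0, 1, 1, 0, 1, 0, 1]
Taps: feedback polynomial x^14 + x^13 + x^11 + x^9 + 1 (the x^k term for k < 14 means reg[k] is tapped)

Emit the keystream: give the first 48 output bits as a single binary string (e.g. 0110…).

111011101101010100100100101110111101101001011011

k : reg_k → out_k, fb_k
0: 11101110110101 → 1, fb=0
1: 11011101101010 → 1, fb=1
2: 10111011010101 → 1, fb=0
3: 01110110101010 → 0, fb=0
4: 11101101010100 → 1, fb=1
5: 11011010101001 → 1, fb=0
6: 10110101010010 → 1, fb=0
7: 01101010100100 → 0, fb=1
8: 11010101001001 → 1, fb=0
9: 10101010010010 → 1, fb=0
10: 01010100100100 → 0, fb=1
11: 10101001001001 → 1, fb=0
12: 01010010010010 → 0, fb=1
13: 10100100100101 → 1, fb=1
14: 01001001001011 → 0, fb=1
15: 10010010010111 → 1, fb=0
16: 00100100101110 → 0, fb=1
17: 01001001011101 → 0, fb=1
18: 10010010111011 → 1, fb=1
19: 00100101110111 → 0, fb=1
20: 01001011101111 → 0, fb=0
21: 10010111011110 → 1, fb=1
22: 00101110111101 → 0, fb=1
23: 01011101111011 → 0, fb=0
24: 10111011110110 → 1, fb=1
25: 01110111101101 → 0, fb=0
26: 11101111011010 → 1, fb=0
27: 11011110110100 → 1, fb=1
28: 10111101101001 → 1, fb=0
29: 01111011010010 → 0, fb=1
30: 11110110100101 → 1, fb=1
31: 11101101001011 → 1, fb=0
32: 11011010010110 → 1, fb=1
33: 10110100101101 → 1, fb=1
34: 01101001011011 → 0, fb=0
35: 11010010110110 → 1, fb=1
36: 10100101101101 → 1, fb=1
37: 01001011011011 → 0, fb=0
38: 10010110110110 → 1, fb=1
39: 00101101101101 → 0, fb=0
40: 01011011011010 → 0, fb=1
41: 10110110110101 → 1, fb=0
42: 01101101101010 → 0, fb=0
43: 11011011010100 → 1, fb=1
44: 10110110101001 → 1, fb=0
45: 01101101010010 → 0, fb=1
46: 11011010100101 → 1, fb=1
47: 10110101001011 → 1, fb=0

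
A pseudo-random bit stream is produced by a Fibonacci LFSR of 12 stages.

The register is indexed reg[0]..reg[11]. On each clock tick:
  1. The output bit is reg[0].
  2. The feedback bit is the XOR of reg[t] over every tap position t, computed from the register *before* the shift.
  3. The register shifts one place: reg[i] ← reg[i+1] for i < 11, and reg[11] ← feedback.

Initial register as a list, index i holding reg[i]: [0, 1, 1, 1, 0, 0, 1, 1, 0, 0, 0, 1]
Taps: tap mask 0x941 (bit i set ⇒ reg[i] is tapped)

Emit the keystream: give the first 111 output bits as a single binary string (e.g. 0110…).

tick  register→output (feedback)
  0  011100110001→0 (0)
  1  111001100010→1 (0)
  2  110011000100→1 (1)
  3  100110001001→1 (1)
  4  001100010011→0 (1)
  5  011000100111→0 (0)
  6  110001001110→1 (0)
  7  100010011100→1 (0)
  8  000100111000→0 (0)
  9  001001110000→0 (1)
 10  010011100001→0 (0)
 11  100111000010→1 (1)
 12  001110000101→0 (1)
 13  011100001011→0 (0)
 14  111000010110→1 (1)
 15  110000101101→1 (0)
 16  100001011010→1 (0)
 17  000010110100→0 (1)
 18  000101101001→0 (1)
 19  001011010011→0 (1)
 20  010110100111→0 (0)
 21  101101001110→1 (0)
 22  011010011100→0 (1)
 23  110100111001→1 (0)
 24  101001110010→1 (0)
 25  010011100100→0 (1)
 26  100111001001→1 (1)
 27  001110010011→0 (1)
 28  011100100111→0 (0)
 29  111001001110→1 (0)
 30  110010011100→1 (0)
 31  100100111000→1 (1)
 32  001001110001→0 (0)
 33  010011100010→0 (1)
 34  100111000101→1 (0)
 35  001110001010→0 (1)
 36  011100010101→0 (1)
 37  111000101011→1 (0)
 38  110001010110→1 (1)
 39  100010101101→1 (0)
 40  000101011010→0 (1)
 41  001010110101→0 (0)
 42  010101101010→0 (0)
 43  101011010100→1 (1)
 44  010110101001→0 (1)
 45  101101010011→1 (0)
 46  011010100110→0 (1)
 47  110101001101→1 (1)
 48  101010011011→1 (1)
 49  010100110111→0 (0)
 50  101001101110→1 (1)
 51  010011011101→0 (0)
 52  100110111010→1 (1)
 53  001101110101→0 (0)
 54  011011101010→0 (0)
 55  110111010100→1 (1)
 56  101110101001→1 (0)
 57  011101010010→0 (0)
 58  111010100100→1 (0)
 59  110101001000→1 (0)
 60  101010010000→1 (1)
 61  010100100001→0 (0)
 62  101001000010→1 (1)
 63  010010000101→0 (1)
 64  100100001011→1 (1)
 65  001000010111→0 (1)
 66  010000101111→0 (1)
 67  100001011111→1 (1)
 68  000010111111→0 (1)
 69  000101111111→0 (1)
 70  001011111111→0 (1)
 71  010111111111→0 (1)
 72  101111111111→1 (0)
 73  011111111110→0 (0)
 74  111111111100→1 (1)
 75  111111111001→1 (0)
 76  111111110010→1 (0)
 77  111111100100→1 (0)
 78  111111001000→1 (0)
 79  111110010000→1 (1)
 80  111100100001→1 (1)
 81  111001000011→1 (0)
 82  110010000110→1 (1)
 83  100100001101→1 (1)
 84  001000011011→0 (0)
 85  010000110110→0 (1)
 86  100001101101→1 (0)
 87  000011011010→0 (1)
 88  000110110101→0 (0)
 89  001101101010→0 (0)
 90  011011010100→0 (0)
 91  110110101000→1 (1)
 92  101101010001→1 (0)
 93  011010100010→0 (1)
 94  110101000101→1 (0)
 95  101010001010→1 (0)
 96  010100010100→0 (0)
 97  101000101000→1 (1)
 98  010001010001→0 (1)
 99  100010100011→1 (1)
100  000101000111→0 (1)
101  001010001111→0 (0)
102  010100011110→0 (1)
103  101000111101→1 (0)
104  010001111010→0 (0)
105  100011110100→1 (0)
106  000111101000→0 (0)
107  001111010000→0 (0)
108  011110100000→0 (1)
109  111101000001→1 (0)
110  111010000010→1 (1)

011100110001001110000101101001110010011100010101101010011011101010010000101111111111001000011011010100010100011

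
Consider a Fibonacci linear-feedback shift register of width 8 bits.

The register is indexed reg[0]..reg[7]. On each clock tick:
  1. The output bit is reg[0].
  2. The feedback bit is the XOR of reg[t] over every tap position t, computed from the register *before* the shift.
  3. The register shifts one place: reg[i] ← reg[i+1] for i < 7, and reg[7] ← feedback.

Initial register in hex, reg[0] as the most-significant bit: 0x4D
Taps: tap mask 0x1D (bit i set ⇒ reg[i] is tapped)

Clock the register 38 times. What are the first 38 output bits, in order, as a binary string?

tick  register→output (feedback)
  0  01001101→0 (1)
  1  10011011→1 (1)
  2  00110111→0 (0)
  3  01101110→0 (0)
  4  11011100→1 (1)
  5  10111001→1 (0)
  6  01110010→0 (0)
  7  11100100→1 (0)
  8  11001000→1 (0)
  9  10010000→1 (0)
 10  00100000→0 (1)
 11  01000001→0 (0)
 12  10000010→1 (1)
 13  00000101→0 (0)
 14  00001010→0 (1)
 15  00010101→0 (1)
 16  00101011→0 (0)
 17  01010110→0 (1)
 18  10101101→1 (1)
 19  01011011→0 (0)
 20  10110110→1 (1)
 21  01101101→0 (0)
 22  11011010→1 (1)
 23  10110101→1 (1)
 24  01101011→0 (0)
 25  11010110→1 (0)
 26  10101100→1 (1)
 27  01011001→0 (0)
 28  10110010→1 (1)
 29  01100101→0 (1)
 30  11001011→1 (0)
 31  10010110→1 (0)
 32  00101100→0 (0)
 33  01011000→0 (0)
 34  10110000→1 (1)
 35  01100001→0 (1)
 36  11000011→1 (1)
 37  10000111→1 (1)

01001101110010000010101101101011001011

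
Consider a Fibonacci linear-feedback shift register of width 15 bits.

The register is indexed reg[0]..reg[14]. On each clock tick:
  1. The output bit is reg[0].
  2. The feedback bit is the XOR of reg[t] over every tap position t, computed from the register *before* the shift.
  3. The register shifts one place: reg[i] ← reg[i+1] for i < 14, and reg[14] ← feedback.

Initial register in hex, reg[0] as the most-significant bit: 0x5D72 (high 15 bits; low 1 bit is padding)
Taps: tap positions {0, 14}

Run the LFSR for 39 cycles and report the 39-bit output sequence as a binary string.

010111010111001100101100101110111001000

step | reg (before) | out | fb
   0 | 010111010111001 | 0 | 1
   1 | 101110101110011 | 1 | 0
   2 | 011101011100110 | 0 | 0
   3 | 111010111001100 | 1 | 1
   4 | 110101110011001 | 1 | 0
   5 | 101011100110010 | 1 | 1
   6 | 010111001100101 | 0 | 1
   7 | 101110011001011 | 1 | 0
   8 | 011100110010110 | 0 | 0
   9 | 111001100101100 | 1 | 1
  10 | 110011001011001 | 1 | 0
  11 | 100110010110010 | 1 | 1
  12 | 001100101100101 | 0 | 1
  13 | 011001011001011 | 0 | 1
  14 | 110010110010111 | 1 | 0
  15 | 100101100101110 | 1 | 1
  16 | 001011001011101 | 0 | 1
  17 | 010110010111011 | 0 | 1
  18 | 101100101110111 | 1 | 0
  19 | 011001011101110 | 0 | 0
  20 | 110010111011100 | 1 | 1
  21 | 100101110111001 | 1 | 0
  22 | 001011101110010 | 0 | 0
  23 | 010111011100100 | 0 | 0
  24 | 101110111001000 | 1 | 1
  25 | 011101110010001 | 0 | 1
  26 | 111011100100011 | 1 | 0
  27 | 110111001000110 | 1 | 1
  28 | 101110010001101 | 1 | 0
  29 | 011100100011010 | 0 | 0
  30 | 111001000110100 | 1 | 1
  31 | 110010001101001 | 1 | 0
  32 | 100100011010010 | 1 | 1
  33 | 001000110100101 | 0 | 1
  34 | 010001101001011 | 0 | 1
  35 | 100011010010111 | 1 | 0
  36 | 000110100101110 | 0 | 0
  37 | 001101001011100 | 0 | 0
  38 | 011010010111000 | 0 | 0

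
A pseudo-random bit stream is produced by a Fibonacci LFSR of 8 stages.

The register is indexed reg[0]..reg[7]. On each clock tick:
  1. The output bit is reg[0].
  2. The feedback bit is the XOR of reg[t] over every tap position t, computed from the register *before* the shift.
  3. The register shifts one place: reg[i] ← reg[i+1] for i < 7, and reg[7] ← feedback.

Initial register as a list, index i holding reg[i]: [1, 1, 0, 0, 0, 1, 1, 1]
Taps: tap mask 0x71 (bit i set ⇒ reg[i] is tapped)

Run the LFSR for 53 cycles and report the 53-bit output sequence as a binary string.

11000111101000011111111001000010100111110101010111000

tick  register→output (feedback)
  0  11000111→1 (1)
  1  10001111→1 (0)
  2  00011110→0 (1)
  3  00111101→0 (0)
  4  01111010→0 (0)
  5  11110100→1 (0)
  6  11101000→1 (0)
  7  11010000→1 (1)
  8  10100001→1 (1)
  9  01000011→0 (1)
 10  10000111→1 (1)
 11  00001111→0 (1)
 12  00011111→0 (1)
 13  00111111→0 (1)
 14  01111111→0 (1)
 15  11111111→1 (0)
 16  11111110→1 (0)
 17  11111100→1 (1)
 18  11111001→1 (0)
 19  11110010→1 (0)
 20  11100100→1 (0)
 21  11001000→1 (0)
 22  10010000→1 (1)
 23  00100001→0 (0)
 24  01000010→0 (1)
 25  10000101→1 (0)
 26  00001010→0 (0)
 27  00010100→0 (1)
 28  00101001→0 (1)
 29  01010011→0 (1)
 30  10100111→1 (1)
 31  01001111→0 (1)
 32  10011111→1 (0)
 33  00111110→0 (1)
 34  01111101→0 (0)
 35  11111010→1 (1)
 36  11110101→1 (0)
 37  11101010→1 (1)
 38  11010101→1 (0)
 39  10101010→1 (1)
 40  01010101→0 (1)
 41  10101011→1 (1)
 42  01010111→0 (0)
 43  10101110→1 (0)
 44  01011100→0 (0)
 45  10111000→1 (0)
 46  01110000→0 (0)
 47  11100000→1 (1)
 48  11000001→1 (1)
 49  10000011→1 (0)
 50  00000110→0 (0)
 51  00001100→0 (0)
 52  00011000→0 (1)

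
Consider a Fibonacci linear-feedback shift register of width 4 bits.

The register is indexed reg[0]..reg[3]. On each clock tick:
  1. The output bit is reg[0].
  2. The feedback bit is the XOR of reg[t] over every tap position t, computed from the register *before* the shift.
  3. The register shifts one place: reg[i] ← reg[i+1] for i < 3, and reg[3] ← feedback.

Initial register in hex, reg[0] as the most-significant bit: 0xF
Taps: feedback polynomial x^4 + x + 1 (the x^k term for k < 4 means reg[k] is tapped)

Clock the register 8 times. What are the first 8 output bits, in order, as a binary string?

k : reg_k → out_k, fb_k
0: 1111 → 1, fb=0
1: 1110 → 1, fb=0
2: 1100 → 1, fb=0
3: 1000 → 1, fb=1
4: 0001 → 0, fb=0
5: 0010 → 0, fb=0
6: 0100 → 0, fb=1
7: 1001 → 1, fb=1

11110001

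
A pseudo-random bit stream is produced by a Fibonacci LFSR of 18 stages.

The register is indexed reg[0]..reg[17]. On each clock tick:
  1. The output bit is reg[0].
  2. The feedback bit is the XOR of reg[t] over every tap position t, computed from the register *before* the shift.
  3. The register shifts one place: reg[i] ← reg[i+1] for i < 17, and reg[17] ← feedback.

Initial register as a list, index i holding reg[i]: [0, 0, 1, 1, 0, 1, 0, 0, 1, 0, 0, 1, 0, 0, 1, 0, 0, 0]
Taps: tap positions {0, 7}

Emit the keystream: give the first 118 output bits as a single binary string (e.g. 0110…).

tick  register→output (feedback)
  0  001101001001001000→0 (0)
  1  011010010010010000→0 (1)
  2  110100100100100001→1 (1)
  3  101001001001000011→1 (1)
  4  010010010010000111→0 (1)
  5  100100100100001111→1 (1)
  6  001001001000011111→0 (0)
  7  010010010000111110→0 (1)
  8  100100100001111101→1 (1)
  9  001001000011111011→0 (0)
 10  010010000111110110→0 (0)
 11  100100001111101100→1 (1)
 12  001000011111011001→0 (1)
 13  010000111110110011→0 (1)
 14  100001111101100111→1 (0)
 15  000011111011001110→0 (1)
 16  000111110110011101→0 (1)
 17  001111101100111011→0 (0)
 18  011111011001110110→0 (1)
 19  111110110011101101→1 (0)
 20  111101100111011010→1 (1)
 21  111011001110110101→1 (1)
 22  110110011101101011→1 (0)
 23  101100111011010110→1 (0)
 24  011001110110101100→0 (1)
 25  110011101101011001→1 (1)
 26  100111011010110011→1 (0)
 27  001110110101100110→0 (1)
 28  011101101011001101→0 (0)
 29  111011010110011010→1 (0)
 30  110110101100110100→1 (1)
 31  101101011001101001→1 (0)
 32  011010110011010010→0 (1)
 33  110101100110100101→1 (1)
 34  101011001101001011→1 (1)
 35  010110011010010111→0 (1)
 36  101100110100101111→1 (0)
 37  011001101001011110→0 (0)
 38  110011010010111100→1 (0)
 39  100110100101111000→1 (1)
 40  001101001011110001→0 (0)
 41  011010010111100010→0 (1)
 42  110100101111000101→1 (1)
 43  101001011110001011→1 (0)
 44  010010111100010110→0 (1)
 45  100101111000101101→1 (0)
 46  001011110001011010→0 (1)
 47  010111100010110101→0 (0)
 48  101111000101101010→1 (1)
 49  011110001011010101→0 (0)
 50  111100010110101010→1 (0)
 51  111000101101010100→1 (1)
 52  110001011010101001→1 (0)
 53  100010110101010010→1 (0)
 54  000101101010100100→0 (0)
 55  001011010101001000→0 (1)
 56  010110101010010001→0 (0)
 57  101101010100100010→1 (0)
 58  011010101001000100→0 (0)
 59  110101010010001000→1 (0)
 60  101010100100010000→1 (1)
 61  010101001000100001→0 (0)
 62  101010010001000010→1 (0)
 63  010100100010000100→0 (0)
 64  101001000100001000→1 (1)
 65  010010001000010001→0 (0)
 66  100100010000100010→1 (0)
 67  001000100001000100→0 (0)
 68  010001000010001000→0 (0)
 69  100010000100010000→1 (1)
 70  000100001000100001→0 (0)
 71  001000010001000010→0 (1)
 72  010000100010000101→0 (0)
 73  100001000100001010→1 (1)
 74  000010001000010101→0 (0)
 75  000100010000101010→0 (1)
 76  001000100001010101→0 (0)
 77  010001000010101010→0 (0)
 78  100010000101010100→1 (1)
 79  000100001010101001→0 (0)
 80  001000010101010010→0 (1)
 81  010000101010100101→0 (0)
 82  100001010101001010→1 (0)
 83  000010101010010100→0 (0)
 84  000101010100101000→0 (1)
 85  001010101001010001→0 (0)
 86  010101010010100010→0 (1)
 87  101010100101000101→1 (1)
 88  010101001010001011→0 (0)
 89  101010010100010110→1 (0)
 90  010100101000101100→0 (0)
 91  101001010001011000→1 (0)
 92  010010100010110000→0 (0)
 93  100101000101100000→1 (1)
 94  001010001011000001→0 (0)
 95  010100010110000010→0 (1)
 96  101000101100000101→1 (1)
 97  010001011000001011→0 (1)
 98  100010110000010111→1 (0)
 99  000101100000101110→0 (0)
100  001011000001011100→0 (0)
101  010110000010111000→0 (0)
102  101100000101110000→1 (1)
103  011000001011100001→0 (0)
104  110000010111000010→1 (0)
105  100000101110000100→1 (1)
106  000001011100001001→0 (1)
107  000010111000010011→0 (1)
108  000101110000100111→0 (1)
109  001011100001001111→0 (0)
110  010111000010011110→0 (0)
111  101110000100111100→1 (1)
112  011100001001111001→0 (0)
113  111000010011110010→1 (0)
114  110000100111100100→1 (1)
115  100001001111001001→1 (1)
116  000010011110010011→0 (1)
117  000100111100100111→0 (1)

0011010010010010000111110110011101101011001101001011110001011010101001000100001000100001010101001010001011000001011100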